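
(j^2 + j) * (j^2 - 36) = j^4 + j^3 - 36*j^2 - 36*j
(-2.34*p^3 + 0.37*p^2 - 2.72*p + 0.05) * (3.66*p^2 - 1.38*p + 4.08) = -8.5644*p^5 + 4.5834*p^4 - 20.013*p^3 + 5.4462*p^2 - 11.1666*p + 0.204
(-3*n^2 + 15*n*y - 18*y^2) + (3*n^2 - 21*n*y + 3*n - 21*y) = -6*n*y + 3*n - 18*y^2 - 21*y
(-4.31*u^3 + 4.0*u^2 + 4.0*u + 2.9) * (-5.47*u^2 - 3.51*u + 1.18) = 23.5757*u^5 - 6.7519*u^4 - 41.0058*u^3 - 25.183*u^2 - 5.459*u + 3.422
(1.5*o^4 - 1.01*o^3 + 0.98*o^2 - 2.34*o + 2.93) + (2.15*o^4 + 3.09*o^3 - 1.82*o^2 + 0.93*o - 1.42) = 3.65*o^4 + 2.08*o^3 - 0.84*o^2 - 1.41*o + 1.51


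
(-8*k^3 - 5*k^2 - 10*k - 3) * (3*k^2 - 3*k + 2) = -24*k^5 + 9*k^4 - 31*k^3 + 11*k^2 - 11*k - 6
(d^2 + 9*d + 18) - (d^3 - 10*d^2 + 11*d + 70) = -d^3 + 11*d^2 - 2*d - 52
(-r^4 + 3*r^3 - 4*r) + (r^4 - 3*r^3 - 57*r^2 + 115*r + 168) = -57*r^2 + 111*r + 168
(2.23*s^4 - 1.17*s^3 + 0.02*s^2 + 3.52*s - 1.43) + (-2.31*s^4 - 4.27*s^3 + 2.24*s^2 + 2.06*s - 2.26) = -0.0800000000000001*s^4 - 5.44*s^3 + 2.26*s^2 + 5.58*s - 3.69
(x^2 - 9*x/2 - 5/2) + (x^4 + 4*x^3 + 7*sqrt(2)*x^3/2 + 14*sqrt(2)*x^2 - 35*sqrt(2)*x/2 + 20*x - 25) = x^4 + 4*x^3 + 7*sqrt(2)*x^3/2 + x^2 + 14*sqrt(2)*x^2 - 35*sqrt(2)*x/2 + 31*x/2 - 55/2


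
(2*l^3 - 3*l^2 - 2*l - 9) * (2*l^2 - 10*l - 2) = 4*l^5 - 26*l^4 + 22*l^3 + 8*l^2 + 94*l + 18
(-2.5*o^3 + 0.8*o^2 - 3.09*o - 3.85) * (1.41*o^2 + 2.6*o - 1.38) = -3.525*o^5 - 5.372*o^4 + 1.1731*o^3 - 14.5665*o^2 - 5.7458*o + 5.313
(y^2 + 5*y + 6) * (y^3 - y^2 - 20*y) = y^5 + 4*y^4 - 19*y^3 - 106*y^2 - 120*y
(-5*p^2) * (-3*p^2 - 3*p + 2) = 15*p^4 + 15*p^3 - 10*p^2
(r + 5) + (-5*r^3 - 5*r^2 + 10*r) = -5*r^3 - 5*r^2 + 11*r + 5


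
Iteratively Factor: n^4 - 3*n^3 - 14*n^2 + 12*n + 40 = (n - 2)*(n^3 - n^2 - 16*n - 20) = (n - 2)*(n + 2)*(n^2 - 3*n - 10) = (n - 2)*(n + 2)^2*(n - 5)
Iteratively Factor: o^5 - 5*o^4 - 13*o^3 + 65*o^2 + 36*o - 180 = (o - 2)*(o^4 - 3*o^3 - 19*o^2 + 27*o + 90) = (o - 2)*(o + 3)*(o^3 - 6*o^2 - o + 30) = (o - 2)*(o + 2)*(o + 3)*(o^2 - 8*o + 15) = (o - 3)*(o - 2)*(o + 2)*(o + 3)*(o - 5)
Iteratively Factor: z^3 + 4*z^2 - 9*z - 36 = (z + 3)*(z^2 + z - 12) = (z - 3)*(z + 3)*(z + 4)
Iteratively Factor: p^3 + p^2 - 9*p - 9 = (p + 3)*(p^2 - 2*p - 3) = (p + 1)*(p + 3)*(p - 3)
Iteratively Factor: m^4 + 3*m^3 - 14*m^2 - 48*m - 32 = (m + 4)*(m^3 - m^2 - 10*m - 8) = (m + 2)*(m + 4)*(m^2 - 3*m - 4) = (m - 4)*(m + 2)*(m + 4)*(m + 1)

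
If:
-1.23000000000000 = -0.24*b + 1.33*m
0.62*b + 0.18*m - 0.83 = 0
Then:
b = 1.53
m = -0.65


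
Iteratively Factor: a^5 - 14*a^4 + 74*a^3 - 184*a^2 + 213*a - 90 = (a - 1)*(a^4 - 13*a^3 + 61*a^2 - 123*a + 90) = (a - 2)*(a - 1)*(a^3 - 11*a^2 + 39*a - 45) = (a - 3)*(a - 2)*(a - 1)*(a^2 - 8*a + 15) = (a - 5)*(a - 3)*(a - 2)*(a - 1)*(a - 3)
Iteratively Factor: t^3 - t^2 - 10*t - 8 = (t + 2)*(t^2 - 3*t - 4) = (t - 4)*(t + 2)*(t + 1)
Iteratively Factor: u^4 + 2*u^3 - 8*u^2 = (u + 4)*(u^3 - 2*u^2) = u*(u + 4)*(u^2 - 2*u) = u*(u - 2)*(u + 4)*(u)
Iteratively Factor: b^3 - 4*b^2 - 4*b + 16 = (b + 2)*(b^2 - 6*b + 8) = (b - 4)*(b + 2)*(b - 2)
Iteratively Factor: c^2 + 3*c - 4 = (c + 4)*(c - 1)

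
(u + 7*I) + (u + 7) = 2*u + 7 + 7*I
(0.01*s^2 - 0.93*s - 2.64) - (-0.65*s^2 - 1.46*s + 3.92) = 0.66*s^2 + 0.53*s - 6.56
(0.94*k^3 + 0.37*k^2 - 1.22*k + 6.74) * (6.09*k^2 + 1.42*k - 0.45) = 5.7246*k^5 + 3.5881*k^4 - 7.3274*k^3 + 39.1477*k^2 + 10.1198*k - 3.033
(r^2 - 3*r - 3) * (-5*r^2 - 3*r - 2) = -5*r^4 + 12*r^3 + 22*r^2 + 15*r + 6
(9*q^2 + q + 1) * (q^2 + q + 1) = 9*q^4 + 10*q^3 + 11*q^2 + 2*q + 1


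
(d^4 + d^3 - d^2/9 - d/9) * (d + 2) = d^5 + 3*d^4 + 17*d^3/9 - d^2/3 - 2*d/9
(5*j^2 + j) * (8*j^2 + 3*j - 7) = 40*j^4 + 23*j^3 - 32*j^2 - 7*j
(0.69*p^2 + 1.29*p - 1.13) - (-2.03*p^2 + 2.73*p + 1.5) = 2.72*p^2 - 1.44*p - 2.63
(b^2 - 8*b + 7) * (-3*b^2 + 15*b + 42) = -3*b^4 + 39*b^3 - 99*b^2 - 231*b + 294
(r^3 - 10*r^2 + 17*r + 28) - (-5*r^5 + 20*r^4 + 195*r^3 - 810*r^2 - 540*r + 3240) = 5*r^5 - 20*r^4 - 194*r^3 + 800*r^2 + 557*r - 3212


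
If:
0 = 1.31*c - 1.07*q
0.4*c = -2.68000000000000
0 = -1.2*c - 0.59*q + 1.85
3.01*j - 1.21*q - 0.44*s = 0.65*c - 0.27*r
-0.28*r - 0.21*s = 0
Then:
No Solution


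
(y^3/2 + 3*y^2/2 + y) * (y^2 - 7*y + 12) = y^5/2 - 2*y^4 - 7*y^3/2 + 11*y^2 + 12*y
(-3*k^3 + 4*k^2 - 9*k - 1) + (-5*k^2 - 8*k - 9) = -3*k^3 - k^2 - 17*k - 10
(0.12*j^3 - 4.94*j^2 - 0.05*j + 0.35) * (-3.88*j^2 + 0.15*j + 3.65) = -0.4656*j^5 + 19.1852*j^4 - 0.109*j^3 - 19.3965*j^2 - 0.13*j + 1.2775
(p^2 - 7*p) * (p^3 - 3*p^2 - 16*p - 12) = p^5 - 10*p^4 + 5*p^3 + 100*p^2 + 84*p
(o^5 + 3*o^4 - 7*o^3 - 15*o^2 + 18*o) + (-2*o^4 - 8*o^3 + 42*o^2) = o^5 + o^4 - 15*o^3 + 27*o^2 + 18*o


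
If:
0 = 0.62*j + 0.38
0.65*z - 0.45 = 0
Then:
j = -0.61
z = 0.69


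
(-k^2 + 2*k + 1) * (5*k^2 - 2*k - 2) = -5*k^4 + 12*k^3 + 3*k^2 - 6*k - 2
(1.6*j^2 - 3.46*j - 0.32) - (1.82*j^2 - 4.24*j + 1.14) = -0.22*j^2 + 0.78*j - 1.46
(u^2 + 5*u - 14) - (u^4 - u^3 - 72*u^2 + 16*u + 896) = -u^4 + u^3 + 73*u^2 - 11*u - 910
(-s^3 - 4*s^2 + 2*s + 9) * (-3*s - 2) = 3*s^4 + 14*s^3 + 2*s^2 - 31*s - 18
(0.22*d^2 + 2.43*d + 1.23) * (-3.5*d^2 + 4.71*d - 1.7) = -0.77*d^4 - 7.4688*d^3 + 6.7663*d^2 + 1.6623*d - 2.091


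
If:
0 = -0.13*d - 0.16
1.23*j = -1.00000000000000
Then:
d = -1.23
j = -0.81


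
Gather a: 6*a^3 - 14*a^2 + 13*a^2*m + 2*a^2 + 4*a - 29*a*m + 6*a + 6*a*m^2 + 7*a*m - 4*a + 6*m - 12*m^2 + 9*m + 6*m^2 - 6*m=6*a^3 + a^2*(13*m - 12) + a*(6*m^2 - 22*m + 6) - 6*m^2 + 9*m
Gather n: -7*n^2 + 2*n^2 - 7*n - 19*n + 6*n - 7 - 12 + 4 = -5*n^2 - 20*n - 15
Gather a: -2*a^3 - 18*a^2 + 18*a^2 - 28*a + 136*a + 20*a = -2*a^3 + 128*a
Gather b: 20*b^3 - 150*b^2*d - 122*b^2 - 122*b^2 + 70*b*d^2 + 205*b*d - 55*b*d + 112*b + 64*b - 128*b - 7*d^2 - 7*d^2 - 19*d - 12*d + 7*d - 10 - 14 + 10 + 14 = 20*b^3 + b^2*(-150*d - 244) + b*(70*d^2 + 150*d + 48) - 14*d^2 - 24*d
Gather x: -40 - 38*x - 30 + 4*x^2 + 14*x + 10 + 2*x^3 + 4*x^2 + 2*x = 2*x^3 + 8*x^2 - 22*x - 60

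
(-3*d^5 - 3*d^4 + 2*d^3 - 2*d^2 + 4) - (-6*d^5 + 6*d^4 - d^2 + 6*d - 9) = 3*d^5 - 9*d^4 + 2*d^3 - d^2 - 6*d + 13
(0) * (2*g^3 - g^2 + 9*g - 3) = 0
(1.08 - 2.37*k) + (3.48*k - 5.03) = 1.11*k - 3.95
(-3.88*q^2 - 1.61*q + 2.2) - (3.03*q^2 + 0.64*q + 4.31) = -6.91*q^2 - 2.25*q - 2.11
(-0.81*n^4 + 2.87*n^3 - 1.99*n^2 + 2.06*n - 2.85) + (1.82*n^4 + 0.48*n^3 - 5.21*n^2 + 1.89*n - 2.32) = 1.01*n^4 + 3.35*n^3 - 7.2*n^2 + 3.95*n - 5.17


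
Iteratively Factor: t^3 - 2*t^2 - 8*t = (t + 2)*(t^2 - 4*t) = (t - 4)*(t + 2)*(t)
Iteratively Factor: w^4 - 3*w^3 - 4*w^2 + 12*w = (w)*(w^3 - 3*w^2 - 4*w + 12) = w*(w + 2)*(w^2 - 5*w + 6) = w*(w - 2)*(w + 2)*(w - 3)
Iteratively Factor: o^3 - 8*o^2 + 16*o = (o - 4)*(o^2 - 4*o) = (o - 4)^2*(o)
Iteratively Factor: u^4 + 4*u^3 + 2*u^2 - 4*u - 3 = (u + 1)*(u^3 + 3*u^2 - u - 3) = (u - 1)*(u + 1)*(u^2 + 4*u + 3) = (u - 1)*(u + 1)^2*(u + 3)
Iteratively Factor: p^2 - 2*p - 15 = (p + 3)*(p - 5)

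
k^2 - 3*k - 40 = (k - 8)*(k + 5)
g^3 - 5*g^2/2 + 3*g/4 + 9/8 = (g - 3/2)^2*(g + 1/2)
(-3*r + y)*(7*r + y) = -21*r^2 + 4*r*y + y^2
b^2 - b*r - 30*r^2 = (b - 6*r)*(b + 5*r)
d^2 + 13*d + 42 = (d + 6)*(d + 7)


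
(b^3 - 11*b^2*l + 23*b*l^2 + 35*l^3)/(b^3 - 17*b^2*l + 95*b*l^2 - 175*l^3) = (b + l)/(b - 5*l)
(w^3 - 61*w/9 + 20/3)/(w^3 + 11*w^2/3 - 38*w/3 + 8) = (w^2 + 4*w/3 - 5)/(w^2 + 5*w - 6)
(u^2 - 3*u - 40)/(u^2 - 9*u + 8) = (u + 5)/(u - 1)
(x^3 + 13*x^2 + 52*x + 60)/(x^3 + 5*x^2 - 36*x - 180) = (x + 2)/(x - 6)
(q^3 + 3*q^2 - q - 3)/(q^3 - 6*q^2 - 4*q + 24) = (q^3 + 3*q^2 - q - 3)/(q^3 - 6*q^2 - 4*q + 24)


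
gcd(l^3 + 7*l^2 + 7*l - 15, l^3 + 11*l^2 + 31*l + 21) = l + 3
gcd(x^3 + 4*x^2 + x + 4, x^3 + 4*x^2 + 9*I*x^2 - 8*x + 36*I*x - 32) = x^2 + x*(4 + I) + 4*I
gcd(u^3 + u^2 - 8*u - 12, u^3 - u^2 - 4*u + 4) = u + 2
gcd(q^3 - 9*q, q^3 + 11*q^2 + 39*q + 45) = q + 3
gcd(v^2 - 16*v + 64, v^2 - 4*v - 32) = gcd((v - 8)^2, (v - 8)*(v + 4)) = v - 8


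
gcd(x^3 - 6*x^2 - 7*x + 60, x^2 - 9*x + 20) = x^2 - 9*x + 20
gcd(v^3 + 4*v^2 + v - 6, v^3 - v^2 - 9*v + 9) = v^2 + 2*v - 3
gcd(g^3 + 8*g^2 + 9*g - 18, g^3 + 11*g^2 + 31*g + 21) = g + 3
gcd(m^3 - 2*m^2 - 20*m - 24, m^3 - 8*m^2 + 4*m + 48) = m^2 - 4*m - 12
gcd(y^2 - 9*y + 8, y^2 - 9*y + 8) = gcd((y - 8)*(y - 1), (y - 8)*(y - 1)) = y^2 - 9*y + 8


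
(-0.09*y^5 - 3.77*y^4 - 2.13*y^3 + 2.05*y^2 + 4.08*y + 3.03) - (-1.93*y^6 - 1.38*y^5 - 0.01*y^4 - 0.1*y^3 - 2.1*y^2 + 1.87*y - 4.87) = 1.93*y^6 + 1.29*y^5 - 3.76*y^4 - 2.03*y^3 + 4.15*y^2 + 2.21*y + 7.9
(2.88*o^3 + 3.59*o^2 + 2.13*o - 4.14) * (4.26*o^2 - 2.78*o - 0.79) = 12.2688*o^5 + 7.287*o^4 - 3.1816*o^3 - 26.3939*o^2 + 9.8265*o + 3.2706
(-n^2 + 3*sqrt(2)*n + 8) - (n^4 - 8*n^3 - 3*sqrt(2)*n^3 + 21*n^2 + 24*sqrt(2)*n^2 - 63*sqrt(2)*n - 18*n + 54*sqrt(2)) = -n^4 + 3*sqrt(2)*n^3 + 8*n^3 - 24*sqrt(2)*n^2 - 22*n^2 + 18*n + 66*sqrt(2)*n - 54*sqrt(2) + 8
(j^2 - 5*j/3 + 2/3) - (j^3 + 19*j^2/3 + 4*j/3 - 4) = -j^3 - 16*j^2/3 - 3*j + 14/3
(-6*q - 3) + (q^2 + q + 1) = q^2 - 5*q - 2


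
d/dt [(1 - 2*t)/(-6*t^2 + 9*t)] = (-4*t^2 + 4*t - 3)/(3*t^2*(4*t^2 - 12*t + 9))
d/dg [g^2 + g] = 2*g + 1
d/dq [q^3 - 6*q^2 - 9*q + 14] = 3*q^2 - 12*q - 9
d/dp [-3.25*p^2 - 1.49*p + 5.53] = -6.5*p - 1.49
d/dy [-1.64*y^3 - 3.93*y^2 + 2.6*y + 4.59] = -4.92*y^2 - 7.86*y + 2.6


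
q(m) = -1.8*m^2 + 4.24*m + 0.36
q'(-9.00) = 36.64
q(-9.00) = -183.60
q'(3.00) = -6.56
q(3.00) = -3.12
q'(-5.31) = 23.36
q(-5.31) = -72.91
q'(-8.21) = 33.80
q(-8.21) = -155.78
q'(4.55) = -12.14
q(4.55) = -17.61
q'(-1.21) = 8.60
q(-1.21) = -7.41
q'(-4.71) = 21.20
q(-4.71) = -59.54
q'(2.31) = -4.08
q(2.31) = 0.55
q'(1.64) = -1.66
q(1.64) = 2.47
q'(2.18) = -3.61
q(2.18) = 1.05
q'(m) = 4.24 - 3.6*m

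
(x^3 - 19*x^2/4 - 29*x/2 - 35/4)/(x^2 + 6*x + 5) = (4*x^2 - 23*x - 35)/(4*(x + 5))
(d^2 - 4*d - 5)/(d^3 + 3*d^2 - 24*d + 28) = (d^2 - 4*d - 5)/(d^3 + 3*d^2 - 24*d + 28)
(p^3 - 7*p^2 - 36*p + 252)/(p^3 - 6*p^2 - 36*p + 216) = (p - 7)/(p - 6)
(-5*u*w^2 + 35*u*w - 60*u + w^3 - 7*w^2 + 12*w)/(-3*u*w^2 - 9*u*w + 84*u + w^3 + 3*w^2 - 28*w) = (5*u*w - 15*u - w^2 + 3*w)/(3*u*w + 21*u - w^2 - 7*w)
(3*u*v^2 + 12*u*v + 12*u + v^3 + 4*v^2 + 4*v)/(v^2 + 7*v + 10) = (3*u*v + 6*u + v^2 + 2*v)/(v + 5)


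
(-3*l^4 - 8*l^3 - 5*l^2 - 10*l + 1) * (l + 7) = -3*l^5 - 29*l^4 - 61*l^3 - 45*l^2 - 69*l + 7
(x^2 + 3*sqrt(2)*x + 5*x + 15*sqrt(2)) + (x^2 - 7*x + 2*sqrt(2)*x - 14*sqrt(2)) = 2*x^2 - 2*x + 5*sqrt(2)*x + sqrt(2)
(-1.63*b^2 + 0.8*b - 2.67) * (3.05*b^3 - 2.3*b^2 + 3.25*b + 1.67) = -4.9715*b^5 + 6.189*b^4 - 15.281*b^3 + 6.0189*b^2 - 7.3415*b - 4.4589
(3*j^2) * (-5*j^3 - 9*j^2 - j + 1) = -15*j^5 - 27*j^4 - 3*j^3 + 3*j^2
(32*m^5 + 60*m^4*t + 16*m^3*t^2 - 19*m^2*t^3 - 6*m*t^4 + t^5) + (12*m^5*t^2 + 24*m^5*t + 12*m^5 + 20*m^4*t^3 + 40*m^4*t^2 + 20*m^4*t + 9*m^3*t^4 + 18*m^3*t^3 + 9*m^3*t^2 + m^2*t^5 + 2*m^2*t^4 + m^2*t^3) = 12*m^5*t^2 + 24*m^5*t + 44*m^5 + 20*m^4*t^3 + 40*m^4*t^2 + 80*m^4*t + 9*m^3*t^4 + 18*m^3*t^3 + 25*m^3*t^2 + m^2*t^5 + 2*m^2*t^4 - 18*m^2*t^3 - 6*m*t^4 + t^5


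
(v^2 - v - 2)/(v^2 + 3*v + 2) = (v - 2)/(v + 2)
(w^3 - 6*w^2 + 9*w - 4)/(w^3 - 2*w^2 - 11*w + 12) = (w - 1)/(w + 3)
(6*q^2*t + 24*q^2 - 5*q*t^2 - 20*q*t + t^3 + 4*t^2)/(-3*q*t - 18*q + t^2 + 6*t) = (-2*q*t - 8*q + t^2 + 4*t)/(t + 6)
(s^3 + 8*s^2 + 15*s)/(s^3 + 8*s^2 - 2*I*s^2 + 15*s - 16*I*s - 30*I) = s/(s - 2*I)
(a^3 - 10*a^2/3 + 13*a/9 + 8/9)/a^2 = a - 10/3 + 13/(9*a) + 8/(9*a^2)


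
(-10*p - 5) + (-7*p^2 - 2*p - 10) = -7*p^2 - 12*p - 15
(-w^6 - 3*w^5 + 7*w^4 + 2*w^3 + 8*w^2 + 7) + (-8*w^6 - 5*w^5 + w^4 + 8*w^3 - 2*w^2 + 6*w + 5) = -9*w^6 - 8*w^5 + 8*w^4 + 10*w^3 + 6*w^2 + 6*w + 12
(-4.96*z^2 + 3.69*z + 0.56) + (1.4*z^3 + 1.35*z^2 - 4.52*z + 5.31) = 1.4*z^3 - 3.61*z^2 - 0.83*z + 5.87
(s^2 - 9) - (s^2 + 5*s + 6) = -5*s - 15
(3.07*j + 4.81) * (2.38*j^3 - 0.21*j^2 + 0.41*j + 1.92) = 7.3066*j^4 + 10.8031*j^3 + 0.2486*j^2 + 7.8665*j + 9.2352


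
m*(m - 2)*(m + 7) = m^3 + 5*m^2 - 14*m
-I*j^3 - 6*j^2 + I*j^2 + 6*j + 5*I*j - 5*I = (j - 5*I)*(j - I)*(-I*j + I)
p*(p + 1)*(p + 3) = p^3 + 4*p^2 + 3*p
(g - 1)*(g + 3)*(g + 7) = g^3 + 9*g^2 + 11*g - 21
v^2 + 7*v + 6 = (v + 1)*(v + 6)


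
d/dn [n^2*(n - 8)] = n*(3*n - 16)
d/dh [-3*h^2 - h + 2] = -6*h - 1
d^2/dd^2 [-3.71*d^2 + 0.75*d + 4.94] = -7.42000000000000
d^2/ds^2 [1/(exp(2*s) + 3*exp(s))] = (-(exp(s) + 3)*(4*exp(s) + 3) + 2*(2*exp(s) + 3)^2)*exp(-s)/(exp(s) + 3)^3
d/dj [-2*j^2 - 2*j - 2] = -4*j - 2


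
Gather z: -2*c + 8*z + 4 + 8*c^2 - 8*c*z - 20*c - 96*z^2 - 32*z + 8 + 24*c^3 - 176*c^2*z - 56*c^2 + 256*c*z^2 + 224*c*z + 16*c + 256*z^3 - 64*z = 24*c^3 - 48*c^2 - 6*c + 256*z^3 + z^2*(256*c - 96) + z*(-176*c^2 + 216*c - 88) + 12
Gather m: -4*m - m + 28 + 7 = 35 - 5*m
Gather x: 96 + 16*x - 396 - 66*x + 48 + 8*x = -42*x - 252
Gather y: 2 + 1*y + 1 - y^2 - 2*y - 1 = -y^2 - y + 2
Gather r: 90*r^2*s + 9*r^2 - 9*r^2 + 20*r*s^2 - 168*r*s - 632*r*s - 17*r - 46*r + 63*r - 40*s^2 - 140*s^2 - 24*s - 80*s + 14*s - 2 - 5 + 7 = 90*r^2*s + r*(20*s^2 - 800*s) - 180*s^2 - 90*s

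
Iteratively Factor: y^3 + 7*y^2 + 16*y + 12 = (y + 2)*(y^2 + 5*y + 6) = (y + 2)^2*(y + 3)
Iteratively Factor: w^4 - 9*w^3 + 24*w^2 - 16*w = (w)*(w^3 - 9*w^2 + 24*w - 16) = w*(w - 4)*(w^2 - 5*w + 4) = w*(w - 4)^2*(w - 1)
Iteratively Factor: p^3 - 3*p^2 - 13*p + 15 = (p - 1)*(p^2 - 2*p - 15) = (p - 1)*(p + 3)*(p - 5)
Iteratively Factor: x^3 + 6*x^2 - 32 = (x - 2)*(x^2 + 8*x + 16) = (x - 2)*(x + 4)*(x + 4)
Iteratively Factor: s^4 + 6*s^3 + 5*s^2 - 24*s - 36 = (s - 2)*(s^3 + 8*s^2 + 21*s + 18) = (s - 2)*(s + 2)*(s^2 + 6*s + 9) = (s - 2)*(s + 2)*(s + 3)*(s + 3)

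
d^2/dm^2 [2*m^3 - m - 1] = 12*m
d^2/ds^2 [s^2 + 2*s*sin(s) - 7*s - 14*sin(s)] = -2*s*sin(s) + 14*sin(s) + 4*cos(s) + 2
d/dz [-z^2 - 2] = -2*z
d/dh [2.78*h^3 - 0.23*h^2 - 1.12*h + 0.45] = 8.34*h^2 - 0.46*h - 1.12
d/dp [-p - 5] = -1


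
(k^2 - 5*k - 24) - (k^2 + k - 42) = 18 - 6*k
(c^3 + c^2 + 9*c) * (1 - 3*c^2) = -3*c^5 - 3*c^4 - 26*c^3 + c^2 + 9*c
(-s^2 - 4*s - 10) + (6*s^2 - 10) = 5*s^2 - 4*s - 20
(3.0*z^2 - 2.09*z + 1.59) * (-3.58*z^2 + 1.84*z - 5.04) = -10.74*z^4 + 13.0022*z^3 - 24.6578*z^2 + 13.4592*z - 8.0136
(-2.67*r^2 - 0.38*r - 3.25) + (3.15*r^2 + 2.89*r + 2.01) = 0.48*r^2 + 2.51*r - 1.24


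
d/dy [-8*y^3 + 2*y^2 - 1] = 4*y*(1 - 6*y)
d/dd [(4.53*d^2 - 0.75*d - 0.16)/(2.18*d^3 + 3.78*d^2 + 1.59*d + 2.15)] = (-9.8754*d^4 + 3.27*d^3 + 11.0841*d^2 + 20.6886*d - 1.3581)/(4.7524*d^6 + 16.4808*d^5 + 21.2208*d^4 + 21.3944*d^3 + 18.7821*d^2 + 6.837*d + 4.6225)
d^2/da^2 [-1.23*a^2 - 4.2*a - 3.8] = -2.46000000000000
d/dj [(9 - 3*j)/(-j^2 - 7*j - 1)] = 3*(-j^2 + 6*j + 22)/(j^4 + 14*j^3 + 51*j^2 + 14*j + 1)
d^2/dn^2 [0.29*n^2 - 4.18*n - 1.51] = 0.580000000000000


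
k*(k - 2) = k^2 - 2*k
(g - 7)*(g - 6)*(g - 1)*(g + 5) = g^4 - 9*g^3 - 15*g^2 + 233*g - 210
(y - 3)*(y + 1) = y^2 - 2*y - 3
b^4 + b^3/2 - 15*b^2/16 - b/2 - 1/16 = (b - 1)*(b + 1/4)^2*(b + 1)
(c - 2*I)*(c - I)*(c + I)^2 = c^4 - I*c^3 + 3*c^2 - I*c + 2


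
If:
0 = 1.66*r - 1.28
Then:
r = 0.77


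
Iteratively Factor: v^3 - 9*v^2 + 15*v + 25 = (v + 1)*(v^2 - 10*v + 25) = (v - 5)*(v + 1)*(v - 5)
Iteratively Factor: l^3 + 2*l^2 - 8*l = (l + 4)*(l^2 - 2*l) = l*(l + 4)*(l - 2)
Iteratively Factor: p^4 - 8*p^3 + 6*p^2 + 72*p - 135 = (p - 3)*(p^3 - 5*p^2 - 9*p + 45) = (p - 3)*(p + 3)*(p^2 - 8*p + 15) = (p - 3)^2*(p + 3)*(p - 5)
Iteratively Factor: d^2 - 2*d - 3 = (d + 1)*(d - 3)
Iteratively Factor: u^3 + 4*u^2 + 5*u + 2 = (u + 1)*(u^2 + 3*u + 2) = (u + 1)*(u + 2)*(u + 1)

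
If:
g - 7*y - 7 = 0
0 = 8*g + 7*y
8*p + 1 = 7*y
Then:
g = 7/9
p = -65/72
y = -8/9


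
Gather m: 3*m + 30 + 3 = 3*m + 33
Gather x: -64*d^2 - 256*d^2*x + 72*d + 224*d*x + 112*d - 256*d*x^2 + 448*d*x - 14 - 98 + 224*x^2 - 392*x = -64*d^2 + 184*d + x^2*(224 - 256*d) + x*(-256*d^2 + 672*d - 392) - 112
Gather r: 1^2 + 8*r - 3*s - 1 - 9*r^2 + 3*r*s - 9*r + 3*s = -9*r^2 + r*(3*s - 1)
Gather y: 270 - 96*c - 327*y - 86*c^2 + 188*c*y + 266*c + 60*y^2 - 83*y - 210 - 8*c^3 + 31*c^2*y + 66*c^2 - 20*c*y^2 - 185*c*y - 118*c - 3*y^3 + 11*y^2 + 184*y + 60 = -8*c^3 - 20*c^2 + 52*c - 3*y^3 + y^2*(71 - 20*c) + y*(31*c^2 + 3*c - 226) + 120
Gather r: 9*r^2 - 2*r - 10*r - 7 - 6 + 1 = 9*r^2 - 12*r - 12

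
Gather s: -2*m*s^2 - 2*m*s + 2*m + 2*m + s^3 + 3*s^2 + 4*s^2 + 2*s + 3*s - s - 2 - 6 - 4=4*m + s^3 + s^2*(7 - 2*m) + s*(4 - 2*m) - 12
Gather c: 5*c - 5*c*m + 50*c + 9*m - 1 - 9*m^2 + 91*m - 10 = c*(55 - 5*m) - 9*m^2 + 100*m - 11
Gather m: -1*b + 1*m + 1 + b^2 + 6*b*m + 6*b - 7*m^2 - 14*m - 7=b^2 + 5*b - 7*m^2 + m*(6*b - 13) - 6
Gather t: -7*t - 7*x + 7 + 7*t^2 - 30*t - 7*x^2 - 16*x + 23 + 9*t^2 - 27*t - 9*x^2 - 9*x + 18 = 16*t^2 - 64*t - 16*x^2 - 32*x + 48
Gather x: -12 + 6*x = 6*x - 12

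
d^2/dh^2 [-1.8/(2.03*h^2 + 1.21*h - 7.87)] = (14.83524*h^2 + 8.84268*h - 1.8*(4.06*h + 1.21)*(8.12*h + 2.42) - 57.51396)/(2.03*h^2 + 1.21*h - 7.87)^3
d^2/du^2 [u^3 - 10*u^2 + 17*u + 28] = 6*u - 20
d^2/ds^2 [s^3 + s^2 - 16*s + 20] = 6*s + 2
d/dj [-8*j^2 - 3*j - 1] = -16*j - 3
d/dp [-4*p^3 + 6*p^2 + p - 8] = -12*p^2 + 12*p + 1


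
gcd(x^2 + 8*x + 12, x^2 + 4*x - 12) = x + 6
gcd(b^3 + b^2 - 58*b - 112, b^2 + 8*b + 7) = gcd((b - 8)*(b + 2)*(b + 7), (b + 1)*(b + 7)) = b + 7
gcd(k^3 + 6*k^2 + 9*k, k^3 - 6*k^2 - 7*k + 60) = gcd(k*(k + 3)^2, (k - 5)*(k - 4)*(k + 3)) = k + 3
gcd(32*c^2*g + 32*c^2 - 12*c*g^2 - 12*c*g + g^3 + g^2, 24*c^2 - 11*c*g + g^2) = 8*c - g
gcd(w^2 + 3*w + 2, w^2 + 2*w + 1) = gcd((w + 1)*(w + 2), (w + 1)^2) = w + 1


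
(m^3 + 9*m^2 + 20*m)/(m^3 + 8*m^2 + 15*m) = (m + 4)/(m + 3)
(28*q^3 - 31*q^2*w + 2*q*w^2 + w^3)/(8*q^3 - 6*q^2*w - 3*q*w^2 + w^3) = (7*q + w)/(2*q + w)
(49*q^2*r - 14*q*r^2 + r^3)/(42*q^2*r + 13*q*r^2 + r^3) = (49*q^2 - 14*q*r + r^2)/(42*q^2 + 13*q*r + r^2)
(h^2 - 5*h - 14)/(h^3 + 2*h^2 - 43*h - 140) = (h + 2)/(h^2 + 9*h + 20)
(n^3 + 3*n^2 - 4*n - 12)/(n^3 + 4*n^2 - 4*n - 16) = (n + 3)/(n + 4)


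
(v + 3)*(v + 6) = v^2 + 9*v + 18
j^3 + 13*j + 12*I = (j - 4*I)*(j + I)*(j + 3*I)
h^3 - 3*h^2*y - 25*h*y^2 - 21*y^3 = (h - 7*y)*(h + y)*(h + 3*y)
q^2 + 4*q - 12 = (q - 2)*(q + 6)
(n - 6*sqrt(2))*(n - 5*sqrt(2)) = n^2 - 11*sqrt(2)*n + 60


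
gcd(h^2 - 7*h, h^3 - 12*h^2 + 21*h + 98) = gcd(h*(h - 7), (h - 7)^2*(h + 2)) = h - 7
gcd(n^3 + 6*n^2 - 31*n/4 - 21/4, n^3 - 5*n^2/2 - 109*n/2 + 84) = n^2 + 11*n/2 - 21/2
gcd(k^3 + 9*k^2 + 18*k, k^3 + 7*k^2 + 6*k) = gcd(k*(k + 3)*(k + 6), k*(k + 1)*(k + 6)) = k^2 + 6*k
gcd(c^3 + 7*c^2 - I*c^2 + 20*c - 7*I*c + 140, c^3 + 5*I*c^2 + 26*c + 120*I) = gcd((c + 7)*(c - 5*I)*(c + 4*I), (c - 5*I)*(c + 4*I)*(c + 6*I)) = c^2 - I*c + 20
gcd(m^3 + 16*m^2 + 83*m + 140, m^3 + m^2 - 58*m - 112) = m + 7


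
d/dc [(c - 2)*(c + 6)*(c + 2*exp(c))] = 2*c^2*exp(c) + 3*c^2 + 12*c*exp(c) + 8*c - 16*exp(c) - 12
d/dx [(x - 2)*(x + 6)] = 2*x + 4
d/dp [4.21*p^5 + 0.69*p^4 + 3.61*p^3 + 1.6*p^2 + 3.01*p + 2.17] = 21.05*p^4 + 2.76*p^3 + 10.83*p^2 + 3.2*p + 3.01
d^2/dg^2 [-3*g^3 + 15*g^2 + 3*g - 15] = 30 - 18*g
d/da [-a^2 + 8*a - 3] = 8 - 2*a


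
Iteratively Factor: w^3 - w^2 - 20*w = (w - 5)*(w^2 + 4*w) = (w - 5)*(w + 4)*(w)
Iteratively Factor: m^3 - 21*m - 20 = (m + 4)*(m^2 - 4*m - 5) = (m + 1)*(m + 4)*(m - 5)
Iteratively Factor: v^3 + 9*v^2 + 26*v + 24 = (v + 2)*(v^2 + 7*v + 12) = (v + 2)*(v + 3)*(v + 4)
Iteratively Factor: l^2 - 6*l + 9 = (l - 3)*(l - 3)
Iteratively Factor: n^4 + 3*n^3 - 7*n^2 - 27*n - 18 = (n + 2)*(n^3 + n^2 - 9*n - 9) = (n + 2)*(n + 3)*(n^2 - 2*n - 3) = (n + 1)*(n + 2)*(n + 3)*(n - 3)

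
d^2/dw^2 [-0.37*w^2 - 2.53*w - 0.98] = -0.740000000000000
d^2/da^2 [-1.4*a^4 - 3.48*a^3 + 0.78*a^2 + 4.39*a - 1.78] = -16.8*a^2 - 20.88*a + 1.56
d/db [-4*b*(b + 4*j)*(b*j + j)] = 4*j*(-3*b^2 - 8*b*j - 2*b - 4*j)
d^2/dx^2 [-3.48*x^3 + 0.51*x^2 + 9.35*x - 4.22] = 1.02 - 20.88*x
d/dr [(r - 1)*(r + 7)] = 2*r + 6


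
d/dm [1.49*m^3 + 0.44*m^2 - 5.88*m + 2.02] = 4.47*m^2 + 0.88*m - 5.88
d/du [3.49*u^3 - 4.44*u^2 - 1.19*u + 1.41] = 10.47*u^2 - 8.88*u - 1.19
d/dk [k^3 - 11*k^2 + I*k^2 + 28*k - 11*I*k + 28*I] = 3*k^2 + 2*k*(-11 + I) + 28 - 11*I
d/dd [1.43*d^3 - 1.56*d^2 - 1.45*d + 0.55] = 4.29*d^2 - 3.12*d - 1.45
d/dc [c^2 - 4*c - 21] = 2*c - 4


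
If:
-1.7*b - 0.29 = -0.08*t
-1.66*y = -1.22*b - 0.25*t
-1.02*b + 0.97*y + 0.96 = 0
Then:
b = -0.53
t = -7.69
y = -1.55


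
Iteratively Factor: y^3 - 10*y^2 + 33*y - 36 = (y - 4)*(y^2 - 6*y + 9) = (y - 4)*(y - 3)*(y - 3)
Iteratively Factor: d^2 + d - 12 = (d + 4)*(d - 3)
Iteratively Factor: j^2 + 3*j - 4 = (j - 1)*(j + 4)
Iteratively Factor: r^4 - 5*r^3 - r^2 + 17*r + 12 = (r + 1)*(r^3 - 6*r^2 + 5*r + 12) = (r + 1)^2*(r^2 - 7*r + 12) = (r - 3)*(r + 1)^2*(r - 4)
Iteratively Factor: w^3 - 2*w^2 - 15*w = (w)*(w^2 - 2*w - 15) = w*(w - 5)*(w + 3)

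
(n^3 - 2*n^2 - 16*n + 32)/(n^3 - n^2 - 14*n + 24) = (n - 4)/(n - 3)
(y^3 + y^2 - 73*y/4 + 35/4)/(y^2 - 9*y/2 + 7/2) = (2*y^2 + 9*y - 5)/(2*(y - 1))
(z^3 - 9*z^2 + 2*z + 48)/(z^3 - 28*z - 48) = (z^2 - 11*z + 24)/(z^2 - 2*z - 24)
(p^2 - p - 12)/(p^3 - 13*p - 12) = 1/(p + 1)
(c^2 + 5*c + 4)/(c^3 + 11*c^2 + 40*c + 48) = (c + 1)/(c^2 + 7*c + 12)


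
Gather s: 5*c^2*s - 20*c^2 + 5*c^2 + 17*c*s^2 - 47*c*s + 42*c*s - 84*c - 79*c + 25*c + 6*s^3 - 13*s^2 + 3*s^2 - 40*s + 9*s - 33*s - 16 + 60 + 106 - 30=-15*c^2 - 138*c + 6*s^3 + s^2*(17*c - 10) + s*(5*c^2 - 5*c - 64) + 120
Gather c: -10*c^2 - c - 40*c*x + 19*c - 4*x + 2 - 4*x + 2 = -10*c^2 + c*(18 - 40*x) - 8*x + 4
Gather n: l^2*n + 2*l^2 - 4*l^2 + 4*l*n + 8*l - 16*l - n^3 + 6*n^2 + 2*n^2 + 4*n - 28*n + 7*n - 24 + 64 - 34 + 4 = -2*l^2 - 8*l - n^3 + 8*n^2 + n*(l^2 + 4*l - 17) + 10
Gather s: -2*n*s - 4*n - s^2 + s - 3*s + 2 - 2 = -4*n - s^2 + s*(-2*n - 2)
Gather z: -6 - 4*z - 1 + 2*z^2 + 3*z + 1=2*z^2 - z - 6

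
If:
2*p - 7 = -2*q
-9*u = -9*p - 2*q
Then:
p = 9*u/7 - 1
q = 9/2 - 9*u/7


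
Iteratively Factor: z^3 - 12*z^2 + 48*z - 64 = (z - 4)*(z^2 - 8*z + 16) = (z - 4)^2*(z - 4)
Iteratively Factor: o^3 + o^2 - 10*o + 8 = (o - 1)*(o^2 + 2*o - 8) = (o - 2)*(o - 1)*(o + 4)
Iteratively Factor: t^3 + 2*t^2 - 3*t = (t + 3)*(t^2 - t) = (t - 1)*(t + 3)*(t)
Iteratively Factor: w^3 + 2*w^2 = (w)*(w^2 + 2*w) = w^2*(w + 2)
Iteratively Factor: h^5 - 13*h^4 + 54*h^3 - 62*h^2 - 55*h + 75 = (h - 5)*(h^4 - 8*h^3 + 14*h^2 + 8*h - 15) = (h - 5)*(h + 1)*(h^3 - 9*h^2 + 23*h - 15) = (h - 5)^2*(h + 1)*(h^2 - 4*h + 3) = (h - 5)^2*(h - 3)*(h + 1)*(h - 1)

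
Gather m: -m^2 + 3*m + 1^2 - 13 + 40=-m^2 + 3*m + 28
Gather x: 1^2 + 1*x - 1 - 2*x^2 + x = -2*x^2 + 2*x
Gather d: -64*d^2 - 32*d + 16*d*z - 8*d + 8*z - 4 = -64*d^2 + d*(16*z - 40) + 8*z - 4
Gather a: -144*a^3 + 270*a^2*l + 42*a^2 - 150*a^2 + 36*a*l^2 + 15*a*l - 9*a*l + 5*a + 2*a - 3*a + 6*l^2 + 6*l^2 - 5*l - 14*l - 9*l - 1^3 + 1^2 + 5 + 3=-144*a^3 + a^2*(270*l - 108) + a*(36*l^2 + 6*l + 4) + 12*l^2 - 28*l + 8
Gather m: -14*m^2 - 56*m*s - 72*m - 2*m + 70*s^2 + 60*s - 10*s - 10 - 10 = -14*m^2 + m*(-56*s - 74) + 70*s^2 + 50*s - 20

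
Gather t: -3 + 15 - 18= -6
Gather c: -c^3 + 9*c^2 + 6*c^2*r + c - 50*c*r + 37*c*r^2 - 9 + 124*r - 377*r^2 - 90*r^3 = -c^3 + c^2*(6*r + 9) + c*(37*r^2 - 50*r + 1) - 90*r^3 - 377*r^2 + 124*r - 9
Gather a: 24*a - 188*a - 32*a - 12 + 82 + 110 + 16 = 196 - 196*a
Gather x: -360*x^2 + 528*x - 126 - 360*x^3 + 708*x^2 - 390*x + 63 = -360*x^3 + 348*x^2 + 138*x - 63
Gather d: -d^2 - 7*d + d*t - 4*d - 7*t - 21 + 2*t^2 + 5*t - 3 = -d^2 + d*(t - 11) + 2*t^2 - 2*t - 24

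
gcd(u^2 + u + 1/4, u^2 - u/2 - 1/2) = u + 1/2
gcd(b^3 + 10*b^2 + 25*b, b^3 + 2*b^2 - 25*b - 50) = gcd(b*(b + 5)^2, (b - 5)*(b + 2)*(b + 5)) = b + 5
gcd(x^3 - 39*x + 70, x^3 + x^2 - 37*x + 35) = x^2 + 2*x - 35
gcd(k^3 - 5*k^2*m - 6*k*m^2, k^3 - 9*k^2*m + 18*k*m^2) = k^2 - 6*k*m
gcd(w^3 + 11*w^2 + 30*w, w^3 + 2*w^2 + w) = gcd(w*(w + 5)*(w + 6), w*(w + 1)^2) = w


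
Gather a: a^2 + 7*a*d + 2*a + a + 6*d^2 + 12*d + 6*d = a^2 + a*(7*d + 3) + 6*d^2 + 18*d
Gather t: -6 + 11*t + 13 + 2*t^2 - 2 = 2*t^2 + 11*t + 5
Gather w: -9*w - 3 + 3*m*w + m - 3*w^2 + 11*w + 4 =m - 3*w^2 + w*(3*m + 2) + 1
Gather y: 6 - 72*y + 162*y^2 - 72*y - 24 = 162*y^2 - 144*y - 18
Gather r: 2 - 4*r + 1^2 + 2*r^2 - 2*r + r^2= 3*r^2 - 6*r + 3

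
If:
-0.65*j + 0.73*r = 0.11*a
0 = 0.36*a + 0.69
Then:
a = -1.92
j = 1.12307692307692*r + 0.324358974358974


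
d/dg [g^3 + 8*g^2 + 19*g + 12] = 3*g^2 + 16*g + 19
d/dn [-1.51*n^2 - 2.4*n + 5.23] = -3.02*n - 2.4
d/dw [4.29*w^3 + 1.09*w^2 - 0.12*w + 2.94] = 12.87*w^2 + 2.18*w - 0.12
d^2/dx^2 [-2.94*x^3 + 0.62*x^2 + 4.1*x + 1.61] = 1.24 - 17.64*x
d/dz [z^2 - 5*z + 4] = 2*z - 5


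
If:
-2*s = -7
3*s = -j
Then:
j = -21/2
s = 7/2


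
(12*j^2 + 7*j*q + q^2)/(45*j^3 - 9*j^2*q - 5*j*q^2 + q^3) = (4*j + q)/(15*j^2 - 8*j*q + q^2)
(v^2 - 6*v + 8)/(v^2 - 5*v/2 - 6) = 2*(v - 2)/(2*v + 3)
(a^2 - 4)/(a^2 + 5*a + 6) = (a - 2)/(a + 3)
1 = 1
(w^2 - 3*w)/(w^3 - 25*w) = (w - 3)/(w^2 - 25)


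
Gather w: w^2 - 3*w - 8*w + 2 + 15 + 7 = w^2 - 11*w + 24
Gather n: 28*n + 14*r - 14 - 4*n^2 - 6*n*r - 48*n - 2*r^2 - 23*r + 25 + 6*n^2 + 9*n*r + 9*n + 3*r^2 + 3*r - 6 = 2*n^2 + n*(3*r - 11) + r^2 - 6*r + 5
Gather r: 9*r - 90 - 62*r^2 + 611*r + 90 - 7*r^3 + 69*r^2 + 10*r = -7*r^3 + 7*r^2 + 630*r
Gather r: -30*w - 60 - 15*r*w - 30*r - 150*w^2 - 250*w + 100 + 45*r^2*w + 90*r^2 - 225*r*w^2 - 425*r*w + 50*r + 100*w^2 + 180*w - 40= r^2*(45*w + 90) + r*(-225*w^2 - 440*w + 20) - 50*w^2 - 100*w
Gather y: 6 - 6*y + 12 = 18 - 6*y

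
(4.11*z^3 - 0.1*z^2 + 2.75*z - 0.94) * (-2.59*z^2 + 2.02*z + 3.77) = -10.6449*z^5 + 8.5612*z^4 + 8.1702*z^3 + 7.6126*z^2 + 8.4687*z - 3.5438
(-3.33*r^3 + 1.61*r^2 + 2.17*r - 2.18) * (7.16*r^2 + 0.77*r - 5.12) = -23.8428*r^5 + 8.9635*r^4 + 33.8265*r^3 - 22.1811*r^2 - 12.789*r + 11.1616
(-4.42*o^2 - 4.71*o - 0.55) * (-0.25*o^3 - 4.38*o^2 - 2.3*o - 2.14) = 1.105*o^5 + 20.5371*o^4 + 30.9333*o^3 + 22.7008*o^2 + 11.3444*o + 1.177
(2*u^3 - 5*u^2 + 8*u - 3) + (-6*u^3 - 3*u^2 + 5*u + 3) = -4*u^3 - 8*u^2 + 13*u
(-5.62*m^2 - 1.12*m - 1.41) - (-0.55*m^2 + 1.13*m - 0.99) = -5.07*m^2 - 2.25*m - 0.42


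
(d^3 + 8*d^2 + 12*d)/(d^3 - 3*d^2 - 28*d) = (d^2 + 8*d + 12)/(d^2 - 3*d - 28)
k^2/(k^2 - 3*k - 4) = k^2/(k^2 - 3*k - 4)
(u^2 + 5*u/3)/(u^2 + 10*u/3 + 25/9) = 3*u/(3*u + 5)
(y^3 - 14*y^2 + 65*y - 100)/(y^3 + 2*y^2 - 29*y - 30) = (y^2 - 9*y + 20)/(y^2 + 7*y + 6)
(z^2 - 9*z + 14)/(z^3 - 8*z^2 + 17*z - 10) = (z - 7)/(z^2 - 6*z + 5)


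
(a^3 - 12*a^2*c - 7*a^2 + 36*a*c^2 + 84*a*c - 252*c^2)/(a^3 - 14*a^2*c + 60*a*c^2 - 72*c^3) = (a - 7)/(a - 2*c)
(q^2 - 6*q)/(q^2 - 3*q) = (q - 6)/(q - 3)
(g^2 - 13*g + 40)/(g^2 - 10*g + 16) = (g - 5)/(g - 2)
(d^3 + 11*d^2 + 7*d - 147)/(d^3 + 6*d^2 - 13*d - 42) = (d + 7)/(d + 2)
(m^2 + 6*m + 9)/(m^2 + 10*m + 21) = (m + 3)/(m + 7)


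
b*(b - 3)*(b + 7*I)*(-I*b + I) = -I*b^4 + 7*b^3 + 4*I*b^3 - 28*b^2 - 3*I*b^2 + 21*b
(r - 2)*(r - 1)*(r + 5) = r^3 + 2*r^2 - 13*r + 10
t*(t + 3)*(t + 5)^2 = t^4 + 13*t^3 + 55*t^2 + 75*t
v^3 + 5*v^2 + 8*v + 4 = (v + 1)*(v + 2)^2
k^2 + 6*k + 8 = (k + 2)*(k + 4)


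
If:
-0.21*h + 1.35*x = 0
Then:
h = 6.42857142857143*x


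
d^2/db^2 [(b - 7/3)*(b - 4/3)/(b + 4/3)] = 528/(27*b^3 + 108*b^2 + 144*b + 64)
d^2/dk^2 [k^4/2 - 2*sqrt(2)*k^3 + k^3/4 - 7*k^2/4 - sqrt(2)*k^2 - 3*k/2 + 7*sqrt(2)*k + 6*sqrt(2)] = 6*k^2 - 12*sqrt(2)*k + 3*k/2 - 7/2 - 2*sqrt(2)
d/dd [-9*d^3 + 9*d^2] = 9*d*(2 - 3*d)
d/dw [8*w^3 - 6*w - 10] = 24*w^2 - 6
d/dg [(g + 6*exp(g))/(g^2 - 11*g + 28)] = (-(g + 6*exp(g))*(2*g - 11) + (6*exp(g) + 1)*(g^2 - 11*g + 28))/(g^2 - 11*g + 28)^2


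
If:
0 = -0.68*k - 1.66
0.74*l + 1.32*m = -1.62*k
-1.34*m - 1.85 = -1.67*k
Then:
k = -2.44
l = 13.23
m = -4.42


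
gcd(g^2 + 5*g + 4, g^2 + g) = g + 1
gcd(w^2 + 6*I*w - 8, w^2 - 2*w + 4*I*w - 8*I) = w + 4*I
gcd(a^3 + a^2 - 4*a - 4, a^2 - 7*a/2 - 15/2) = 1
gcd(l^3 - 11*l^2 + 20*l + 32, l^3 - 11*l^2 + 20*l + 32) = l^3 - 11*l^2 + 20*l + 32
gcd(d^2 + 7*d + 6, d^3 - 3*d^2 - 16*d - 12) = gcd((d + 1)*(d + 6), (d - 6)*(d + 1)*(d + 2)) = d + 1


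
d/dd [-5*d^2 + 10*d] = 10 - 10*d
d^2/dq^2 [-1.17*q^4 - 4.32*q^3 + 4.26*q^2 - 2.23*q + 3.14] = -14.04*q^2 - 25.92*q + 8.52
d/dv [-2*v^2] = -4*v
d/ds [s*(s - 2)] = 2*s - 2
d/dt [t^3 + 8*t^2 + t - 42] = 3*t^2 + 16*t + 1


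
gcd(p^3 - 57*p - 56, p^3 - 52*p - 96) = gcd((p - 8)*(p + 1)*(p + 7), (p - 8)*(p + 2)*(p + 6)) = p - 8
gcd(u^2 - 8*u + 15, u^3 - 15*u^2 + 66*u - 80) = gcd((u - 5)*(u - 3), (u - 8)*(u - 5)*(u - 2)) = u - 5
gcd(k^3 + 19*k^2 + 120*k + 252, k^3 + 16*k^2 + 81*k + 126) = k^2 + 13*k + 42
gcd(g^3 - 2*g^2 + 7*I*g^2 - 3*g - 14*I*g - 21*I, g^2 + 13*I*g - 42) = g + 7*I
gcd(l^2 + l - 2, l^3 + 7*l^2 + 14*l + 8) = l + 2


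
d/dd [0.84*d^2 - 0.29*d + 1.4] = 1.68*d - 0.29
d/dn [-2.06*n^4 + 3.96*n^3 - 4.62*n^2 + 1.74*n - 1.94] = -8.24*n^3 + 11.88*n^2 - 9.24*n + 1.74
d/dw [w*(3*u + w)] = 3*u + 2*w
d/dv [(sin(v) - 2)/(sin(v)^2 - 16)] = (4*sin(v) + cos(v)^2 - 17)*cos(v)/(sin(v)^2 - 16)^2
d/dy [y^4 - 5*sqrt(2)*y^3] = y^2*(4*y - 15*sqrt(2))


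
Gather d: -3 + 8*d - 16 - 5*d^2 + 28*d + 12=-5*d^2 + 36*d - 7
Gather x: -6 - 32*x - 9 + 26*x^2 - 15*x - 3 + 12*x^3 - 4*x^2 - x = 12*x^3 + 22*x^2 - 48*x - 18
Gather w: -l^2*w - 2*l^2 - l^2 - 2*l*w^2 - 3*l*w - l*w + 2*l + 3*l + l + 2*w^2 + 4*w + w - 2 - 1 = -3*l^2 + 6*l + w^2*(2 - 2*l) + w*(-l^2 - 4*l + 5) - 3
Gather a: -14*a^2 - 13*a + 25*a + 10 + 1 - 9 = -14*a^2 + 12*a + 2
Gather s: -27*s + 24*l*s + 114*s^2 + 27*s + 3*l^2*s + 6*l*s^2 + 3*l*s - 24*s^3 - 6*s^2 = -24*s^3 + s^2*(6*l + 108) + s*(3*l^2 + 27*l)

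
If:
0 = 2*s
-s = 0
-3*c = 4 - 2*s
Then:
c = -4/3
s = 0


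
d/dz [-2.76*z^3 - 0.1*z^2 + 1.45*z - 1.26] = -8.28*z^2 - 0.2*z + 1.45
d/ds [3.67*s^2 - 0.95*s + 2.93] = 7.34*s - 0.95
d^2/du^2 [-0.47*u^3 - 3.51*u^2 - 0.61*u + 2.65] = -2.82*u - 7.02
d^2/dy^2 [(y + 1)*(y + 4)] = 2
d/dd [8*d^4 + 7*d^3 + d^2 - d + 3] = 32*d^3 + 21*d^2 + 2*d - 1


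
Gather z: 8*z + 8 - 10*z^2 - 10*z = -10*z^2 - 2*z + 8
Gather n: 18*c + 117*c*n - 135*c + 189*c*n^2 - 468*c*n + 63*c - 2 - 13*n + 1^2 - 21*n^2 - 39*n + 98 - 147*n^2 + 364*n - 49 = -54*c + n^2*(189*c - 168) + n*(312 - 351*c) + 48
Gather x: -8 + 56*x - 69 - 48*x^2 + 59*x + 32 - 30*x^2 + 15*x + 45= -78*x^2 + 130*x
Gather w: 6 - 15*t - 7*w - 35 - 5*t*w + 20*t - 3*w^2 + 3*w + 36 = 5*t - 3*w^2 + w*(-5*t - 4) + 7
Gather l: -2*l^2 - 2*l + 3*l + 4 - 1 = -2*l^2 + l + 3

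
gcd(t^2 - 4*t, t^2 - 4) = 1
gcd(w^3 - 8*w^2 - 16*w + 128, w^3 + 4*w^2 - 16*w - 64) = w^2 - 16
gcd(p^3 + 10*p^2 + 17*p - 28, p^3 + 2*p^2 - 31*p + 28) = p^2 + 6*p - 7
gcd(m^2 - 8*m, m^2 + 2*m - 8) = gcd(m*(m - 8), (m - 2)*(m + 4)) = 1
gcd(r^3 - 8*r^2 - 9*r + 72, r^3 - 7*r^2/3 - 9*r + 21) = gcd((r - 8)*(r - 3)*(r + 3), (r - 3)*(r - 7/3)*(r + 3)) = r^2 - 9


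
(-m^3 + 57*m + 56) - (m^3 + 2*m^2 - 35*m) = -2*m^3 - 2*m^2 + 92*m + 56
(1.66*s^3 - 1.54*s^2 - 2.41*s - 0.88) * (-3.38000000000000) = -5.6108*s^3 + 5.2052*s^2 + 8.1458*s + 2.9744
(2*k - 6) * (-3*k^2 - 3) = -6*k^3 + 18*k^2 - 6*k + 18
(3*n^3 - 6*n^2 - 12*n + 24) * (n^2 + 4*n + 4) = 3*n^5 + 6*n^4 - 24*n^3 - 48*n^2 + 48*n + 96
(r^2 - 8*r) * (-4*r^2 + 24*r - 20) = -4*r^4 + 56*r^3 - 212*r^2 + 160*r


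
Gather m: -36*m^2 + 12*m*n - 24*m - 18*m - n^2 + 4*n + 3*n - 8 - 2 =-36*m^2 + m*(12*n - 42) - n^2 + 7*n - 10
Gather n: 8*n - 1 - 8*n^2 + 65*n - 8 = -8*n^2 + 73*n - 9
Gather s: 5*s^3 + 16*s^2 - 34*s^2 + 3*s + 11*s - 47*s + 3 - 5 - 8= 5*s^3 - 18*s^2 - 33*s - 10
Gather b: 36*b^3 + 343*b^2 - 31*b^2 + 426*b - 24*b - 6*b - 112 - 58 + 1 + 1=36*b^3 + 312*b^2 + 396*b - 168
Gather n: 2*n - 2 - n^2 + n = -n^2 + 3*n - 2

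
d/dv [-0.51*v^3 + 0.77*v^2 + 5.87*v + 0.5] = -1.53*v^2 + 1.54*v + 5.87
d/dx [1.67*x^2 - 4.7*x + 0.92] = 3.34*x - 4.7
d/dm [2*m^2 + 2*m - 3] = 4*m + 2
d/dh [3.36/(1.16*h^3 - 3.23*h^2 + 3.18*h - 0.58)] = (-11.6928*h^2 + 21.7056*h - 10.6848)/(1.16*h^3 - 3.23*h^2 + 3.18*h - 0.58)^2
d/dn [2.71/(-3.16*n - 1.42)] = 8.5636/(3.16*n + 1.42)^2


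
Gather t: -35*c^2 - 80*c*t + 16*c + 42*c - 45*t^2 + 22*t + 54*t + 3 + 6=-35*c^2 + 58*c - 45*t^2 + t*(76 - 80*c) + 9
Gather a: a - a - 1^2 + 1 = 0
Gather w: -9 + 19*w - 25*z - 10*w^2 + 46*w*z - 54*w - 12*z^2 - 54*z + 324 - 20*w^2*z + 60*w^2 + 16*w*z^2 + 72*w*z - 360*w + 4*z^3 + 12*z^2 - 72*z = w^2*(50 - 20*z) + w*(16*z^2 + 118*z - 395) + 4*z^3 - 151*z + 315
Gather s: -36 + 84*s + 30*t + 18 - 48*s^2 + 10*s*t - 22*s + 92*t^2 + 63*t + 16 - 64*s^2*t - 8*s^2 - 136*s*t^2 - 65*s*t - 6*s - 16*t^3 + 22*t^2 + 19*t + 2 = s^2*(-64*t - 56) + s*(-136*t^2 - 55*t + 56) - 16*t^3 + 114*t^2 + 112*t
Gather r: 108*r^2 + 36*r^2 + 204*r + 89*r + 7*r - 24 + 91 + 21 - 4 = 144*r^2 + 300*r + 84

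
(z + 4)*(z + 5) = z^2 + 9*z + 20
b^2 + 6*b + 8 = (b + 2)*(b + 4)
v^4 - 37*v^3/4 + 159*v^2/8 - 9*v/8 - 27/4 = (v - 6)*(v - 3)*(v - 3/4)*(v + 1/2)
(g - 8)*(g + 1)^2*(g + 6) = g^4 - 51*g^2 - 98*g - 48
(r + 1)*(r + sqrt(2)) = r^2 + r + sqrt(2)*r + sqrt(2)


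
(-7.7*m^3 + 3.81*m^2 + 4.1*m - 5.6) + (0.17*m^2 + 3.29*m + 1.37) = -7.7*m^3 + 3.98*m^2 + 7.39*m - 4.23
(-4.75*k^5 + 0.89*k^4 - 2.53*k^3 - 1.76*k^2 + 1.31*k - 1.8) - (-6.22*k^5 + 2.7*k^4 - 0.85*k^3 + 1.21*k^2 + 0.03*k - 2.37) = 1.47*k^5 - 1.81*k^4 - 1.68*k^3 - 2.97*k^2 + 1.28*k + 0.57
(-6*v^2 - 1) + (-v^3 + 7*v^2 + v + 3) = -v^3 + v^2 + v + 2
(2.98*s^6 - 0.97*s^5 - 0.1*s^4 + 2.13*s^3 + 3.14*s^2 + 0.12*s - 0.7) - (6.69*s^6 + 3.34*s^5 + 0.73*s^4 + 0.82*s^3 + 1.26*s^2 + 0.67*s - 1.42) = -3.71*s^6 - 4.31*s^5 - 0.83*s^4 + 1.31*s^3 + 1.88*s^2 - 0.55*s + 0.72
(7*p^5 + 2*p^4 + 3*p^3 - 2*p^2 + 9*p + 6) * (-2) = -14*p^5 - 4*p^4 - 6*p^3 + 4*p^2 - 18*p - 12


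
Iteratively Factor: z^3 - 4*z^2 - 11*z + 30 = (z - 2)*(z^2 - 2*z - 15) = (z - 5)*(z - 2)*(z + 3)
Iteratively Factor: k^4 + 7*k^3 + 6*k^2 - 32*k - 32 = (k + 1)*(k^3 + 6*k^2 - 32) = (k + 1)*(k + 4)*(k^2 + 2*k - 8) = (k - 2)*(k + 1)*(k + 4)*(k + 4)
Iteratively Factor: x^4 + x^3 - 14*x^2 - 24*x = (x - 4)*(x^3 + 5*x^2 + 6*x) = (x - 4)*(x + 2)*(x^2 + 3*x) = x*(x - 4)*(x + 2)*(x + 3)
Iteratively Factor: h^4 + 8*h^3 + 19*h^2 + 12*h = (h + 1)*(h^3 + 7*h^2 + 12*h) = (h + 1)*(h + 3)*(h^2 + 4*h) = h*(h + 1)*(h + 3)*(h + 4)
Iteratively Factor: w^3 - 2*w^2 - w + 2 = (w + 1)*(w^2 - 3*w + 2) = (w - 1)*(w + 1)*(w - 2)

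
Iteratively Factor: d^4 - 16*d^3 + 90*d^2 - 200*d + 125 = (d - 5)*(d^3 - 11*d^2 + 35*d - 25) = (d - 5)^2*(d^2 - 6*d + 5) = (d - 5)^2*(d - 1)*(d - 5)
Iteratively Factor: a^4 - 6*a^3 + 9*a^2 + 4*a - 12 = (a - 2)*(a^3 - 4*a^2 + a + 6) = (a - 3)*(a - 2)*(a^2 - a - 2) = (a - 3)*(a - 2)^2*(a + 1)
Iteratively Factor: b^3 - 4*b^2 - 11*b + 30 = (b - 2)*(b^2 - 2*b - 15) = (b - 2)*(b + 3)*(b - 5)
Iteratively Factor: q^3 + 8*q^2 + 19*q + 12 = (q + 3)*(q^2 + 5*q + 4) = (q + 1)*(q + 3)*(q + 4)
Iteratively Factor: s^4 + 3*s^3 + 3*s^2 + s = (s)*(s^3 + 3*s^2 + 3*s + 1) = s*(s + 1)*(s^2 + 2*s + 1) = s*(s + 1)^2*(s + 1)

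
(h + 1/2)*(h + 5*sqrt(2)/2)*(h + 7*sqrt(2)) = h^3 + h^2/2 + 19*sqrt(2)*h^2/2 + 19*sqrt(2)*h/4 + 35*h + 35/2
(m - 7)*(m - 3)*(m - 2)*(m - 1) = m^4 - 13*m^3 + 53*m^2 - 83*m + 42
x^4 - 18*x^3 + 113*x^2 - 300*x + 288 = (x - 8)*(x - 4)*(x - 3)^2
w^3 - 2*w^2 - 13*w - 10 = (w - 5)*(w + 1)*(w + 2)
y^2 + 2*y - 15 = (y - 3)*(y + 5)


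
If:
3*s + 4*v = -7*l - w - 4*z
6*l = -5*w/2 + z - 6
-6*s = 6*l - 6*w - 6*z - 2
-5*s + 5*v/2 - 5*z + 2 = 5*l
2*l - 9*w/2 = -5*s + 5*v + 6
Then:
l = 19/2105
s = -4163/6315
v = -58/1263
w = -12698/6315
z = 6487/6315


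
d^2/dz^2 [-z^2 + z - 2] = -2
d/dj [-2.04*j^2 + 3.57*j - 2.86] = 3.57 - 4.08*j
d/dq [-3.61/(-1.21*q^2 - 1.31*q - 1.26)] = (-8.7362*q - 4.7291)/(1.21*q^2 + 1.31*q + 1.26)^2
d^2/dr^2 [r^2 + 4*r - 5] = 2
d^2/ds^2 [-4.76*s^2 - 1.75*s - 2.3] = -9.52000000000000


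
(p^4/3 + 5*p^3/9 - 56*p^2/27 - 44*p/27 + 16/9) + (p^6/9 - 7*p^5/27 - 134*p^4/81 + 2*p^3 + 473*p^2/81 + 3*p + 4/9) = p^6/9 - 7*p^5/27 - 107*p^4/81 + 23*p^3/9 + 305*p^2/81 + 37*p/27 + 20/9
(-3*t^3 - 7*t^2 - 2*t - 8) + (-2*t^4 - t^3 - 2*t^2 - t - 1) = -2*t^4 - 4*t^3 - 9*t^2 - 3*t - 9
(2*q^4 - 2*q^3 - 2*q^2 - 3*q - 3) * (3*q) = 6*q^5 - 6*q^4 - 6*q^3 - 9*q^2 - 9*q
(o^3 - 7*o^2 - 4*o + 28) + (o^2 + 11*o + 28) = o^3 - 6*o^2 + 7*o + 56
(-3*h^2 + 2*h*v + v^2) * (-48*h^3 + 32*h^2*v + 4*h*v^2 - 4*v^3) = 144*h^5 - 192*h^4*v + 4*h^3*v^2 + 52*h^2*v^3 - 4*h*v^4 - 4*v^5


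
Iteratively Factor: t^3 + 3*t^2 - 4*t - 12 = (t - 2)*(t^2 + 5*t + 6) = (t - 2)*(t + 2)*(t + 3)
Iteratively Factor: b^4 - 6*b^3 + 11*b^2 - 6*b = (b - 3)*(b^3 - 3*b^2 + 2*b) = (b - 3)*(b - 2)*(b^2 - b) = b*(b - 3)*(b - 2)*(b - 1)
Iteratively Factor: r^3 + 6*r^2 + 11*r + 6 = (r + 1)*(r^2 + 5*r + 6) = (r + 1)*(r + 2)*(r + 3)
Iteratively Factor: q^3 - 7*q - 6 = (q - 3)*(q^2 + 3*q + 2) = (q - 3)*(q + 2)*(q + 1)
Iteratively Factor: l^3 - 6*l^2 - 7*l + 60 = (l + 3)*(l^2 - 9*l + 20) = (l - 5)*(l + 3)*(l - 4)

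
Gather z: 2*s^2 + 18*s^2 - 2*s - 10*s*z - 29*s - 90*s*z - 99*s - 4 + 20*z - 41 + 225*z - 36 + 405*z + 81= 20*s^2 - 130*s + z*(650 - 100*s)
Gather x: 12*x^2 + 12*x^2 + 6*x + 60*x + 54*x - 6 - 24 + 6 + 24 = 24*x^2 + 120*x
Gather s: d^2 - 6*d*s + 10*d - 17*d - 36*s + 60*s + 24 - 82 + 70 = d^2 - 7*d + s*(24 - 6*d) + 12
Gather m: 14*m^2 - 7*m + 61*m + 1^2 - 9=14*m^2 + 54*m - 8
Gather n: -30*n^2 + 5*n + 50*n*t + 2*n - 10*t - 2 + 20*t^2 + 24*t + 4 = -30*n^2 + n*(50*t + 7) + 20*t^2 + 14*t + 2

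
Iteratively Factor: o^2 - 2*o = (o)*(o - 2)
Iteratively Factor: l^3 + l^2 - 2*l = (l - 1)*(l^2 + 2*l) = (l - 1)*(l + 2)*(l)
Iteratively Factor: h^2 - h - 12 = (h + 3)*(h - 4)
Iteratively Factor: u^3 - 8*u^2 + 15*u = (u - 5)*(u^2 - 3*u) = u*(u - 5)*(u - 3)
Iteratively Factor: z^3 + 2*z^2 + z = (z)*(z^2 + 2*z + 1) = z*(z + 1)*(z + 1)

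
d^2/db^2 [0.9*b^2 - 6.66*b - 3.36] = 1.80000000000000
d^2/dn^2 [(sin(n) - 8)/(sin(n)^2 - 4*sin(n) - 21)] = (-9*sin(n)^5 + 28*sin(n)^4 + 836*sin(n)^2 - 955*sin(n) + 105*sin(3*n)/2 + sin(5*n)/2 - 760)/((sin(n) - 7)^3*(sin(n) + 3)^3)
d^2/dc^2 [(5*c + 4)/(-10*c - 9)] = 100/(10*c + 9)^3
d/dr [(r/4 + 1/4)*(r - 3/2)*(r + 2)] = 3*r^2/4 + 3*r/4 - 5/8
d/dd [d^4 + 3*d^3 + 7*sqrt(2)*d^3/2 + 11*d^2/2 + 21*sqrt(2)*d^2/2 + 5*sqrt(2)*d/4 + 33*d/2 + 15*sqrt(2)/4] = 4*d^3 + 9*d^2 + 21*sqrt(2)*d^2/2 + 11*d + 21*sqrt(2)*d + 5*sqrt(2)/4 + 33/2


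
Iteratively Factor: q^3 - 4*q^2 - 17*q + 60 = (q - 5)*(q^2 + q - 12) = (q - 5)*(q - 3)*(q + 4)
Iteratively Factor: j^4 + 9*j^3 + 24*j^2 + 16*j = (j)*(j^3 + 9*j^2 + 24*j + 16) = j*(j + 4)*(j^2 + 5*j + 4) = j*(j + 4)^2*(j + 1)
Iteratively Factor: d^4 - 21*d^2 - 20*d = (d)*(d^3 - 21*d - 20) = d*(d + 4)*(d^2 - 4*d - 5) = d*(d + 1)*(d + 4)*(d - 5)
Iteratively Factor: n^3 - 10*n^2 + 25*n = (n - 5)*(n^2 - 5*n) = (n - 5)^2*(n)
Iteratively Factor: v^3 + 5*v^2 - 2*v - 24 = (v - 2)*(v^2 + 7*v + 12) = (v - 2)*(v + 3)*(v + 4)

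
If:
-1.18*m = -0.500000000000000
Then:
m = 0.42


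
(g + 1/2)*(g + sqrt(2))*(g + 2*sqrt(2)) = g^3 + g^2/2 + 3*sqrt(2)*g^2 + 3*sqrt(2)*g/2 + 4*g + 2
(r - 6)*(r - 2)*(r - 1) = r^3 - 9*r^2 + 20*r - 12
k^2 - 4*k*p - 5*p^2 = (k - 5*p)*(k + p)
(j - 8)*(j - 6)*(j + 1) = j^3 - 13*j^2 + 34*j + 48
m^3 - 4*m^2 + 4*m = m*(m - 2)^2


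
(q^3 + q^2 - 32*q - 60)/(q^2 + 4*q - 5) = (q^2 - 4*q - 12)/(q - 1)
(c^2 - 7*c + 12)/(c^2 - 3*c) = (c - 4)/c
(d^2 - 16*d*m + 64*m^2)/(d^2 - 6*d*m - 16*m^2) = (d - 8*m)/(d + 2*m)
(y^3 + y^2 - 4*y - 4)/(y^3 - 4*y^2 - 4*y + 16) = (y + 1)/(y - 4)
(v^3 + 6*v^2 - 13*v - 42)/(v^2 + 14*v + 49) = (v^2 - v - 6)/(v + 7)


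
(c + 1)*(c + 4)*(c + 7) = c^3 + 12*c^2 + 39*c + 28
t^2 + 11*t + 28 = (t + 4)*(t + 7)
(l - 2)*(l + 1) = l^2 - l - 2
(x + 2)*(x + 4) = x^2 + 6*x + 8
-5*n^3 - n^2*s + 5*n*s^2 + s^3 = (-n + s)*(n + s)*(5*n + s)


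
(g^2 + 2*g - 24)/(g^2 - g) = (g^2 + 2*g - 24)/(g*(g - 1))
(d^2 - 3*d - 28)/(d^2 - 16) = (d - 7)/(d - 4)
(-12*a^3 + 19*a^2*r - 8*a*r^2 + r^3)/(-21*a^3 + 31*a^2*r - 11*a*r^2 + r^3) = (-4*a + r)/(-7*a + r)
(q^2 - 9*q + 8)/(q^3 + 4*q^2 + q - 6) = (q - 8)/(q^2 + 5*q + 6)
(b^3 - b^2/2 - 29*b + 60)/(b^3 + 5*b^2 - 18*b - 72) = (b - 5/2)/(b + 3)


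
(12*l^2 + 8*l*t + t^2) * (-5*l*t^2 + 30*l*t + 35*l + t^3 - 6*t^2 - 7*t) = -60*l^3*t^2 + 360*l^3*t + 420*l^3 - 28*l^2*t^3 + 168*l^2*t^2 + 196*l^2*t + 3*l*t^4 - 18*l*t^3 - 21*l*t^2 + t^5 - 6*t^4 - 7*t^3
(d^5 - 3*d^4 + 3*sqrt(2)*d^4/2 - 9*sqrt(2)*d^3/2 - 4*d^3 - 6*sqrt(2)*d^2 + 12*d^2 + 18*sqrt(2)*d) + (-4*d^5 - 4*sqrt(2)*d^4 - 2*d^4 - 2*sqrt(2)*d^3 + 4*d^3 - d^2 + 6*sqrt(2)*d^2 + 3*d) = -3*d^5 - 5*d^4 - 5*sqrt(2)*d^4/2 - 13*sqrt(2)*d^3/2 + 11*d^2 + 3*d + 18*sqrt(2)*d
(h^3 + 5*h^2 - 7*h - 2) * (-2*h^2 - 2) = -2*h^5 - 10*h^4 + 12*h^3 - 6*h^2 + 14*h + 4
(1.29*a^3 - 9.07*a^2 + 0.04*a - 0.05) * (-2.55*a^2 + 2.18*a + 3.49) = -3.2895*a^5 + 25.9407*a^4 - 15.3725*a^3 - 31.4396*a^2 + 0.0306*a - 0.1745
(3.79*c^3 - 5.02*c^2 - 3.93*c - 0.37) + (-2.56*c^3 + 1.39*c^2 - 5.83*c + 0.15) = 1.23*c^3 - 3.63*c^2 - 9.76*c - 0.22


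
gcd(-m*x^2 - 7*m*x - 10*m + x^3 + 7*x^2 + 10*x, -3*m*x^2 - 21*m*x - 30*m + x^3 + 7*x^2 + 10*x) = x^2 + 7*x + 10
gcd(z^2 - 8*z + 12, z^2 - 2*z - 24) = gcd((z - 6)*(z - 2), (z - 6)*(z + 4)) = z - 6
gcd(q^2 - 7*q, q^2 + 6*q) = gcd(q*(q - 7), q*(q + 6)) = q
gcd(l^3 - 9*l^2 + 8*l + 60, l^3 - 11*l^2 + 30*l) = l^2 - 11*l + 30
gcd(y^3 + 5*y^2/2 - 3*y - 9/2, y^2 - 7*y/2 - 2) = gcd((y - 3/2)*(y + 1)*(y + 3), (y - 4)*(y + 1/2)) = 1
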